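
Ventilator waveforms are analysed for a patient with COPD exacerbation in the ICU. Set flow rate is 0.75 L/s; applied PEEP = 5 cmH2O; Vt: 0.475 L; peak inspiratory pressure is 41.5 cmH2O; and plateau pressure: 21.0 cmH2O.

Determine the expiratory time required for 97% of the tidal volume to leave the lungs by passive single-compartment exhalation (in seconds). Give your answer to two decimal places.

2.85

R = (PIP − Pplat)/V̇ = (41.5 − 21.0) / 0.75 = 20.5/0.75 = 27.333 cmH2O·s/L.
C = Vt/(Pplat − PEEP) = 475.0 / (21.0 − 5) = 475.0/16.0 = 29.688 mL/cmH2O.
τ = R × C = 27.333 × 0.02969 L/cmH2O = 0.8115 s.
t = −τ·ln(1 − 0.97) = −0.8115·ln(0.03) = 2.846 s.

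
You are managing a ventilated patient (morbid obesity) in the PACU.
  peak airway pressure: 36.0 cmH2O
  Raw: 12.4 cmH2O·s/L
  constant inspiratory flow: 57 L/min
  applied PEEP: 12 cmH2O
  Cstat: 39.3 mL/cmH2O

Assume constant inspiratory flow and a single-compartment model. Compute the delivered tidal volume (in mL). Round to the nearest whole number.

480

Flow: 57 L/min ÷ 60 = 0.95 L/s.
Equation of motion (constant flow): PIP = Vt/C + R·V̇ + PEEP.
Vt/C = PIP − R·V̇ − PEEP = 36.0 − 11.78 − 12 = 12.22 cmH2O.
Vt = C × 12.22 = 39.3 × 12.22 = 480.25 mL.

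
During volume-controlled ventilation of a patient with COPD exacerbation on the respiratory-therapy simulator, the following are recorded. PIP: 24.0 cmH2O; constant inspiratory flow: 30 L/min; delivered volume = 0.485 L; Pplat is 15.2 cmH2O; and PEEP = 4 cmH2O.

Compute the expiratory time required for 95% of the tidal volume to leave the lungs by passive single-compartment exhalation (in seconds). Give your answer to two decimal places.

Flow: 30 L/min ÷ 60 = 0.5 L/s.
R = (PIP − Pplat)/V̇ = (24.0 − 15.2) / 0.5 = 8.8/0.5 = 17.6 cmH2O·s/L.
C = Vt/(Pplat − PEEP) = 485.0 / (15.2 − 4) = 485.0/11.2 = 43.304 mL/cmH2O.
τ = R × C = 17.6 × 0.0433 L/cmH2O = 0.7621 s.
t = −τ·ln(1 − 0.95) = −0.7621·ln(0.05) = 2.283 s.

2.28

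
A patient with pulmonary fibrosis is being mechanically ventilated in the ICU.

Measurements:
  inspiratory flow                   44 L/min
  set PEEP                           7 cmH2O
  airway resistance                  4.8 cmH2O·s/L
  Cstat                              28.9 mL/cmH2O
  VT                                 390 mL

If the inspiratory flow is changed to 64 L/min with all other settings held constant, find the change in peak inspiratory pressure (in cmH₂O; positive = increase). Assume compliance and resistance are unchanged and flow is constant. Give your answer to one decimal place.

Flow: 44 L/min ÷ 60 = 0.7333 L/s.
New flow: 64 L/min ÷ 60 = 1.0667 L/s.
PIP = Vt/C + R·V̇ + PEEP (constant-flow equation of motion).
Only the resistive term changes: ΔPIP = R × ΔV̇ = 4.8 × (1.0667 − 0.7333) = 4.8 × 0.3334 = 1.6 cmH2O.

1.6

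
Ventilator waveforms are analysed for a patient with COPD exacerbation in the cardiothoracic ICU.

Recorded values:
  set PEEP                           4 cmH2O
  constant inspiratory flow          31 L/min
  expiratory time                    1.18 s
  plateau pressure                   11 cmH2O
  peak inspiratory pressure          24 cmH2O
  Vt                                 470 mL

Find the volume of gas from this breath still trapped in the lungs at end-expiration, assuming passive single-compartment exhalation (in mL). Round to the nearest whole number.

Flow: 31 L/min ÷ 60 = 0.5167 L/s.
R = (PIP − Pplat)/V̇ = (24 − 11) / 0.5167 = 13.0/0.5167 = 25.16 cmH2O·s/L.
C = Vt/(Pplat − PEEP) = 470.0 / (11 − 4) = 470.0/7.0 = 67.143 mL/cmH2O.
τ = R × C = 25.16 × 0.06714 L/cmH2O = 1.689 s.
Fraction remaining = e^(−Te/τ) = e^(−1.18/1.689) = 0.4973.
Trapped volume = 470.0 × 0.4973 = 233.73 mL.

234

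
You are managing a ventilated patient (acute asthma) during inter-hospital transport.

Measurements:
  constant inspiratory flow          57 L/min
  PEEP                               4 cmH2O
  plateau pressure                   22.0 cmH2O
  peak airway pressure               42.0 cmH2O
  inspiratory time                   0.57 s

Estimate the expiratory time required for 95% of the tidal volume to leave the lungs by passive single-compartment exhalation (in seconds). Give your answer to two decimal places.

Flow: 57 L/min ÷ 60 = 0.95 L/s.
Vt = flow × Ti = 0.95 L/s × 0.57 s × 1000 mL/L = 541.5 mL.
R = (PIP − Pplat)/V̇ = (42.0 − 22.0) / 0.95 = 20.0/0.95 = 21.053 cmH2O·s/L.
C = Vt/(Pplat − PEEP) = 541.5 / (22.0 − 4) = 541.5/18.0 = 30.083 mL/cmH2O.
τ = R × C = 21.053 × 0.03008 L/cmH2O = 0.6333 s.
t = −τ·ln(1 − 0.95) = −0.6333·ln(0.05) = 1.897 s.

1.90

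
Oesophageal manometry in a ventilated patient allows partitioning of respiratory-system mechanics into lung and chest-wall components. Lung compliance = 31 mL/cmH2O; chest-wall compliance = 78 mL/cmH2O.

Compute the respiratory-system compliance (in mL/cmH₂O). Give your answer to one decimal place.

22.2

Lung and chest wall are elastances in series: 1/Crs = 1/CL + 1/Ccw.
1/Crs = 1/31 + 1/78 = 0.04508.
Crs = 22.183 mL/cmH2O.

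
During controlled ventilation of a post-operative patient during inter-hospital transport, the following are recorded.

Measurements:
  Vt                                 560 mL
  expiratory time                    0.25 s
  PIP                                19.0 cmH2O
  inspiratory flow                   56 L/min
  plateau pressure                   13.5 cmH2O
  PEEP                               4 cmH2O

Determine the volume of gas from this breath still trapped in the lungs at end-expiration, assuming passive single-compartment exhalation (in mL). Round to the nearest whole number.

Flow: 56 L/min ÷ 60 = 0.9333 L/s.
R = (PIP − Pplat)/V̇ = (19.0 − 13.5) / 0.9333 = 5.5/0.9333 = 5.893 cmH2O·s/L.
C = Vt/(Pplat − PEEP) = 560.0 / (13.5 − 4) = 560.0/9.5 = 58.947 mL/cmH2O.
τ = R × C = 5.893 × 0.05895 L/cmH2O = 0.3474 s.
Fraction remaining = e^(−Te/τ) = e^(−0.25/0.3474) = 0.4869.
Trapped volume = 560.0 × 0.4869 = 272.66 mL.

273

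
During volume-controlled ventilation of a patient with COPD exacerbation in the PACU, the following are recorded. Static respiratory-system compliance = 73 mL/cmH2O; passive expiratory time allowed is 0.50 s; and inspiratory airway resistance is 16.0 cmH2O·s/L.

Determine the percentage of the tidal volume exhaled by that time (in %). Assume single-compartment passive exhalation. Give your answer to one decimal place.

34.8

τ = R × C = 16.0 × 73 mL/cmH2O = 16.0 × 0.073 L/cmH2O = 1.168 s.
Passive exhalation: V(t)/V₀ = e^(−t/τ) = e^(−0.50/1.168) = 0.6518.
Fraction exhaled = 1 − 0.6518 = 0.3482 → 34.82%.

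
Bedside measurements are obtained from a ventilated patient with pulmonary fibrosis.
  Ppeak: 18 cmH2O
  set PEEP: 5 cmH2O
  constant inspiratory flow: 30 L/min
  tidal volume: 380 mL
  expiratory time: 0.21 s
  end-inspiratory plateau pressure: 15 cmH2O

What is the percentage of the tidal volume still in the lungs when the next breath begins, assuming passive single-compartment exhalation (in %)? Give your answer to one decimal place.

39.8

Flow: 30 L/min ÷ 60 = 0.5 L/s.
R = (PIP − Pplat)/V̇ = (18 − 15) / 0.5 = 3.0/0.5 = 6.0 cmH2O·s/L.
C = Vt/(Pplat − PEEP) = 380.0 / (15 − 5) = 380.0/10.0 = 38.0 mL/cmH2O.
τ = R × C = 6.0 × 0.038 L/cmH2O = 0.228 s.
Fraction remaining at end-expiration = e^(−Te/τ) = e^(−0.21/0.228) = 0.3981 → 39.81%.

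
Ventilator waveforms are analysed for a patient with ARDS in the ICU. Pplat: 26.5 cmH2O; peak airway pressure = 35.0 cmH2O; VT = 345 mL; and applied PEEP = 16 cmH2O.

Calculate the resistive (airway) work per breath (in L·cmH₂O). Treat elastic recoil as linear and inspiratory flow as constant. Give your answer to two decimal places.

With constant inspiratory flow the resistive pressure is constant at PIP − Pplat = 35.0 − 26.5 = 8.5 cmH2O, so resistive work = 8.5 × 0.345 = 2.933 L·cmH2O.

2.93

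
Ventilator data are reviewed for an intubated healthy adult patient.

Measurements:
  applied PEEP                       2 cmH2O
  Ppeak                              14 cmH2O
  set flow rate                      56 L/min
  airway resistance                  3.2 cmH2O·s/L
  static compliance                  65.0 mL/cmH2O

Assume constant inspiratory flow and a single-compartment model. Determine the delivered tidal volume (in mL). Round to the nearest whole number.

Flow: 56 L/min ÷ 60 = 0.9333 L/s.
Equation of motion (constant flow): PIP = Vt/C + R·V̇ + PEEP.
Vt/C = PIP − R·V̇ − PEEP = 14 − 2.987 − 2 = 9.013 cmH2O.
Vt = C × 9.013 = 65.0 × 9.013 = 585.85 mL.

586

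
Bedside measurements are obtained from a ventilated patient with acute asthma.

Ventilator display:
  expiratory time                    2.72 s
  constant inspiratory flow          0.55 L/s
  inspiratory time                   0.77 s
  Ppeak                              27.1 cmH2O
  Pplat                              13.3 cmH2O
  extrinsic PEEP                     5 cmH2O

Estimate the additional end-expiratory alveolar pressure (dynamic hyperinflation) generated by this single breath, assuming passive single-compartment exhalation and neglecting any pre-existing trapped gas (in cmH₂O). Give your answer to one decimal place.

1.0

Vt = flow × Ti = 0.55 L/s × 0.77 s × 1000 mL/L = 423.5 mL.
R = (PIP − Pplat)/V̇ = (27.1 − 13.3) / 0.55 = 13.8/0.55 = 25.091 cmH2O·s/L.
C = Vt/(Pplat − PEEP) = 423.5 / (13.3 − 5) = 423.5/8.3 = 51.024 mL/cmH2O.
τ = R × C = 25.091 × 0.05102 L/cmH2O = 1.28 s.
Fraction remaining = e^(−Te/τ) = e^(−2.72/1.28) = 0.1194; trapped volume = 423.5 × 0.1194 = 50.566 mL.
Additional alveolar pressure from trapping ≈ V_trapped / C = 50.566 / 51.024 = 0.991 cmH2O.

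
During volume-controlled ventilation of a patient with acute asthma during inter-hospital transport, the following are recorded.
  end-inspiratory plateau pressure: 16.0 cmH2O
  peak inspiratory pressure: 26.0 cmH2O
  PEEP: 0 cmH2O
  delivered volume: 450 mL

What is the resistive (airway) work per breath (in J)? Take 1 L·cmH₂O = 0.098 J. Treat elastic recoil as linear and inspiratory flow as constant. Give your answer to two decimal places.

With constant inspiratory flow the resistive pressure is constant at PIP − Pplat = 26.0 − 16.0 = 10.0 cmH2O, so resistive work = 10.0 × 0.450 = 4.5 L·cmH2O.
× 0.098 J/(L·cmH2O) → 0.441 J.

0.44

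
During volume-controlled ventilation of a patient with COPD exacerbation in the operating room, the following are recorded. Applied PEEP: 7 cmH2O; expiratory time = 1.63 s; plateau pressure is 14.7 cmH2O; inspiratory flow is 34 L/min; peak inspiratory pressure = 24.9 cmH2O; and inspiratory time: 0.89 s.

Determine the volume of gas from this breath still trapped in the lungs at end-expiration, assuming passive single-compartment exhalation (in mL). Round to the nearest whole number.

127

Flow: 34 L/min ÷ 60 = 0.5667 L/s.
Vt = flow × Ti = 0.5667 L/s × 0.89 s × 1000 mL/L = 504.36 mL.
R = (PIP − Pplat)/V̇ = (24.9 − 14.7) / 0.5667 = 10.2/0.5667 = 17.999 cmH2O·s/L.
C = Vt/(Pplat − PEEP) = 504.36 / (14.7 − 7) = 504.36/7.7 = 65.501 mL/cmH2O.
τ = R × C = 17.999 × 0.0655 L/cmH2O = 1.179 s.
Fraction remaining = e^(−Te/τ) = e^(−1.63/1.179) = 0.2509.
Trapped volume = 504.36 × 0.2509 = 126.54 mL.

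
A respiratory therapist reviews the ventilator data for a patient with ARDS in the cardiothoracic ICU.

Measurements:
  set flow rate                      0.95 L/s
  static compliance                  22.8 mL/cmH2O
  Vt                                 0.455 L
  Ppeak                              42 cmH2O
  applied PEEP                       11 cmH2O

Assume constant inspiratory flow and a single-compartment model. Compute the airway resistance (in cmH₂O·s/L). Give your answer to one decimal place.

Equation of motion (constant flow): PIP = Vt/C + R·V̇ + PEEP.
R·V̇ = PIP − Vt/C − PEEP = 42 − 455/22.8 − 11 = 42 − 19.956 − 11 = 11.044 cmH2O.
R = 11.044 / 0.95 = 11.625 cmH2O·s/L.

11.6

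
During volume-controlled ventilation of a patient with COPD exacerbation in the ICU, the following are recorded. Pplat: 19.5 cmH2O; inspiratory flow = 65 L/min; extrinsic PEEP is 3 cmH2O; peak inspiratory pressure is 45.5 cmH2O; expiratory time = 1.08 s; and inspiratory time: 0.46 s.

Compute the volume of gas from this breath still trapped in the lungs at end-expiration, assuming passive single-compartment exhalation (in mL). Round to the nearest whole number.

Flow: 65 L/min ÷ 60 = 1.0833 L/s.
Vt = flow × Ti = 1.0833 L/s × 0.46 s × 1000 mL/L = 498.32 mL.
R = (PIP − Pplat)/V̇ = (45.5 − 19.5) / 1.0833 = 26.0/1.0833 = 24.001 cmH2O·s/L.
C = Vt/(Pplat − PEEP) = 498.32 / (19.5 − 3) = 498.32/16.5 = 30.201 mL/cmH2O.
τ = R × C = 24.001 × 0.0302 L/cmH2O = 0.7248 s.
Fraction remaining = e^(−Te/τ) = e^(−1.08/0.7248) = 0.2254.
Trapped volume = 498.32 × 0.2254 = 112.32 mL.

112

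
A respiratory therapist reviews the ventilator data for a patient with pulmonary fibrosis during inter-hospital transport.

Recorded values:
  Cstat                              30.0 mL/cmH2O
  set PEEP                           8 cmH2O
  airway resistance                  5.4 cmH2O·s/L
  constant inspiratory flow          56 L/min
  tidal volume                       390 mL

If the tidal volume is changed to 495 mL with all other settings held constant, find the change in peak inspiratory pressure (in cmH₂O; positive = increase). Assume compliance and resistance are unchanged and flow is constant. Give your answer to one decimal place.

PIP = Vt/C + R·V̇ + PEEP (constant-flow equation of motion).
Only the elastic term changes: ΔPIP = ΔVt / C = (495 − 390) / 30.0 = 3.5 cmH2O.

3.5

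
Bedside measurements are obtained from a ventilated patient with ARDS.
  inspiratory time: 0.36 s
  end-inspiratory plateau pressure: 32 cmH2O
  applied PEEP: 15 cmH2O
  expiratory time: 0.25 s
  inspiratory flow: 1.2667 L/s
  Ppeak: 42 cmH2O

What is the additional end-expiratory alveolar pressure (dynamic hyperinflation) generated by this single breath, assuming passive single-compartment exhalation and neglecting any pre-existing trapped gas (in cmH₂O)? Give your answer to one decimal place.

5.2

Vt = flow × Ti = 1.2667 L/s × 0.36 s × 1000 mL/L = 456.01 mL.
R = (PIP − Pplat)/V̇ = (42 − 32) / 1.2667 = 10.0/1.2667 = 7.895 cmH2O·s/L.
C = Vt/(Pplat − PEEP) = 456.01 / (32 − 15) = 456.01/17.0 = 26.824 mL/cmH2O.
τ = R × C = 7.895 × 0.02682 L/cmH2O = 0.2117 s.
Fraction remaining = e^(−Te/τ) = e^(−0.25/0.2117) = 0.307; trapped volume = 456.01 × 0.307 = 140.0 mL.
Additional alveolar pressure from trapping ≈ V_trapped / C = 140.0 / 26.824 = 5.219 cmH2O.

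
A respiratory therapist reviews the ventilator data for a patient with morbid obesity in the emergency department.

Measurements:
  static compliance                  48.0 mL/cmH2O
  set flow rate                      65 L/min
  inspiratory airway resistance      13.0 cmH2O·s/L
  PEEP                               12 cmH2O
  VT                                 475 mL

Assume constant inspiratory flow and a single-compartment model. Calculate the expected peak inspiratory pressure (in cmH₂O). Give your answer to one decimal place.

36.0

Flow: 65 L/min ÷ 60 = 1.0833 L/s.
Equation of motion (constant flow): PIP = Vt/C + R·V̇ + PEEP.
PIP = 475/48.0 + 13.0×1.0833 + 12 = 9.896 + 14.083 + 12 = 35.979 cmH2O.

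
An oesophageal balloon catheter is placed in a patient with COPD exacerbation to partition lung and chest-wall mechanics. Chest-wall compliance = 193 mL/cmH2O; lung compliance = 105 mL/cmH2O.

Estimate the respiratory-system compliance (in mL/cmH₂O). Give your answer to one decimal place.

Lung and chest wall are elastances in series: 1/Crs = 1/CL + 1/Ccw.
1/Crs = 1/105 + 1/193 = 0.01471.
Crs = 67.981 mL/cmH2O.

68.0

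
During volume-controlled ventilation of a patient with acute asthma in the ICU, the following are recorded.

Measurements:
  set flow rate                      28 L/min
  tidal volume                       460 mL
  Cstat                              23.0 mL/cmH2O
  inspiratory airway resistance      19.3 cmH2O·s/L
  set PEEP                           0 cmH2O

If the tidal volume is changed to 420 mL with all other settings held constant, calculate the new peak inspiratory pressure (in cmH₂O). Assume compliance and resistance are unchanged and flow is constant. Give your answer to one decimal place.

Flow: 28 L/min ÷ 60 = 0.4667 L/s.
PIP = Vt/C + R·V̇ + PEEP (constant-flow equation of motion).
Only the elastic term changes: ΔPIP = ΔVt / C = (420 − 460) / 23.0 = -1.739 cmH2O.
Original PIP = 460/23.0 + 19.3×0.4667 + 0 = 29.007 cmH2O; new PIP = 29.007 + (-1.739) = 27.268 cmH2O.

27.3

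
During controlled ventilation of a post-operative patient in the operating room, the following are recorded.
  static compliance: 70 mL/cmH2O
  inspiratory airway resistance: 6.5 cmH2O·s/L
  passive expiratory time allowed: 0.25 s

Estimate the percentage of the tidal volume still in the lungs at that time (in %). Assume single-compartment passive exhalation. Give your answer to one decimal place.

57.7

τ = R × C = 6.5 × 70 mL/cmH2O = 6.5 × 0.070 L/cmH2O = 0.455 s.
Passive exhalation: V(t)/V₀ = e^(−t/τ) = e^(−0.25/0.455) = 0.5773.
Fraction remaining = 0.5773 → 57.73%.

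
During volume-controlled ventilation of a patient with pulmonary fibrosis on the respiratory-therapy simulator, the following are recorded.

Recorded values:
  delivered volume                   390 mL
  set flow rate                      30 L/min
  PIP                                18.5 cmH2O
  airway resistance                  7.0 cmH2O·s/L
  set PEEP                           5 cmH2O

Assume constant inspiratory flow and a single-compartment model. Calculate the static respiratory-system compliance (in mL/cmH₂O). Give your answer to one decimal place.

Flow: 30 L/min ÷ 60 = 0.5 L/s.
Equation of motion (constant flow): PIP = Vt/C + R·V̇ + PEEP.
Vt/C = PIP − R·V̇ − PEEP = 18.5 − 7.0×0.5 − 5 = 18.5 − 3.5 − 5 = 10.0 cmH2O.
C = Vt / 10.0 = 390 / 10.0 = 39.0 mL/cmH2O.

39.0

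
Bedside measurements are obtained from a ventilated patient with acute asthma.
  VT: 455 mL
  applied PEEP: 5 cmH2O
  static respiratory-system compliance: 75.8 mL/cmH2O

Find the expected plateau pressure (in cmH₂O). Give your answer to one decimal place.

11.0

Pplat = PEEP + Vt / Cstat = 5 + 455 / 75.8 = 5 + 6.003 = 11.003 cmH2O.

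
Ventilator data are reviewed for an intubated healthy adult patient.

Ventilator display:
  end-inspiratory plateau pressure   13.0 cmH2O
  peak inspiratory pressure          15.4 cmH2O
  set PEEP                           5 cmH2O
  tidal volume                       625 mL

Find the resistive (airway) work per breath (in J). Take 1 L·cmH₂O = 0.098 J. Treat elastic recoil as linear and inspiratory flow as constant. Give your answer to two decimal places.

0.15

With constant inspiratory flow the resistive pressure is constant at PIP − Pplat = 15.4 − 13.0 = 2.4 cmH2O, so resistive work = 2.4 × 0.625 = 1.5 L·cmH2O.
× 0.098 J/(L·cmH2O) → 0.147 J.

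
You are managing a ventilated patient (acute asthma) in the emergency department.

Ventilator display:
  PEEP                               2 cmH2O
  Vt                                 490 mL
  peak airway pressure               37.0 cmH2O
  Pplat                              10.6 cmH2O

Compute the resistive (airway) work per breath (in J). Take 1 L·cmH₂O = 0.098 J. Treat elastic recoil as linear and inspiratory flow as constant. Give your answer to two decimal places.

1.27

With constant inspiratory flow the resistive pressure is constant at PIP − Pplat = 37.0 − 10.6 = 26.4 cmH2O, so resistive work = 26.4 × 0.490 = 12.936 L·cmH2O.
× 0.098 J/(L·cmH2O) → 1.268 J.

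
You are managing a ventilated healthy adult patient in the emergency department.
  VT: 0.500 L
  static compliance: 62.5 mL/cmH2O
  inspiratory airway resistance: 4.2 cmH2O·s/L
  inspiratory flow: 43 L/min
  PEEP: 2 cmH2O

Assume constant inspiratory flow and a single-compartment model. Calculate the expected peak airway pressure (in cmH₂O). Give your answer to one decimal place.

Flow: 43 L/min ÷ 60 = 0.7167 L/s.
Equation of motion (constant flow): PIP = Vt/C + R·V̇ + PEEP.
PIP = 500/62.5 + 4.2×0.7167 + 2 = 8.0 + 3.01 + 2 = 13.01 cmH2O.

13.0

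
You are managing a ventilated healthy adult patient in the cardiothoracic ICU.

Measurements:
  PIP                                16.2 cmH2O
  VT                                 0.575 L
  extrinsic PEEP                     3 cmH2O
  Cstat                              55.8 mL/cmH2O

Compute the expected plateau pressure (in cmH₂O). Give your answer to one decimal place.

Pplat = PEEP + Vt / Cstat = 3 + 575 / 55.8 = 3 + 10.305 = 13.305 cmH2O.

13.3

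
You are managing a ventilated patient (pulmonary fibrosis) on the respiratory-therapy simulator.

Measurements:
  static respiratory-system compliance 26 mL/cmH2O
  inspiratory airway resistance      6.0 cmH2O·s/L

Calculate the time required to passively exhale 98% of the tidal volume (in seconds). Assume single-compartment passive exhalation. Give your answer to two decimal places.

0.61

τ = R × C = 6.0 × 26 mL/cmH2O = 6.0 × 0.026 L/cmH2O = 0.156 s.
Exhaled fraction f = 1 − e^(−t/τ) → t = −τ·ln(1 − f) = −0.156·ln(0.02) = 0.6103 s.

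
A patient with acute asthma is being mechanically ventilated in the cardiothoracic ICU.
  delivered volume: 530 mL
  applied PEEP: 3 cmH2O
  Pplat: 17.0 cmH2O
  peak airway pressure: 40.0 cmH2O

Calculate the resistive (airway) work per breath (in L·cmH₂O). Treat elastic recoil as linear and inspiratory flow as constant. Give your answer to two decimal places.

With constant inspiratory flow the resistive pressure is constant at PIP − Pplat = 40.0 − 17.0 = 23.0 cmH2O, so resistive work = 23.0 × 0.530 = 12.19 L·cmH2O.

12.19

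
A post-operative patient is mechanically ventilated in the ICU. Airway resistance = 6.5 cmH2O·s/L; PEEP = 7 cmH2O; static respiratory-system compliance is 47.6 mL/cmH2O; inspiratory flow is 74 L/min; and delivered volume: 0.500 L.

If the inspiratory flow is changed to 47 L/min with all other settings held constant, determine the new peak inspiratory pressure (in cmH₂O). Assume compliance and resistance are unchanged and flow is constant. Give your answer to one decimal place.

Flow: 74 L/min ÷ 60 = 1.2333 L/s.
New flow: 47 L/min ÷ 60 = 0.7833 L/s.
PIP = Vt/C + R·V̇ + PEEP (constant-flow equation of motion).
Only the resistive term changes: ΔPIP = R × ΔV̇ = 6.5 × (0.7833 − 1.2333) = 6.5 × -0.45 = -2.925 cmH2O.
Original PIP = 500/47.6 + 6.5×1.2333 + 7 = 25.521 cmH2O; new PIP = 25.521 + (-2.925) = 22.596 cmH2O.

22.6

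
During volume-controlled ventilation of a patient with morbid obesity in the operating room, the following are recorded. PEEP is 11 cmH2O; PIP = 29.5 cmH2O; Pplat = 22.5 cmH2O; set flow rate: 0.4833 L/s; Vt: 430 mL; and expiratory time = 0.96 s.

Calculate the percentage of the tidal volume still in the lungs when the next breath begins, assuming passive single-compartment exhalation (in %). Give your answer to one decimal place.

17.0

R = (PIP − Pplat)/V̇ = (29.5 − 22.5) / 0.4833 = 7.0/0.4833 = 14.484 cmH2O·s/L.
C = Vt/(Pplat − PEEP) = 430.0 / (22.5 − 11) = 430.0/11.5 = 37.391 mL/cmH2O.
τ = R × C = 14.484 × 0.03739 L/cmH2O = 0.5416 s.
Fraction remaining at end-expiration = e^(−Te/τ) = e^(−0.96/0.5416) = 0.1699 → 16.99%.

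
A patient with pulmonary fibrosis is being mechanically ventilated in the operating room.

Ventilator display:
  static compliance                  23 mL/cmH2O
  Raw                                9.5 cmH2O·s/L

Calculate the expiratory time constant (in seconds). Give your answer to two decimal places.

0.22

τ = R × C = 9.5 × 23 mL/cmH2O = 9.5 × 0.023 L/cmH2O = 0.2185 s.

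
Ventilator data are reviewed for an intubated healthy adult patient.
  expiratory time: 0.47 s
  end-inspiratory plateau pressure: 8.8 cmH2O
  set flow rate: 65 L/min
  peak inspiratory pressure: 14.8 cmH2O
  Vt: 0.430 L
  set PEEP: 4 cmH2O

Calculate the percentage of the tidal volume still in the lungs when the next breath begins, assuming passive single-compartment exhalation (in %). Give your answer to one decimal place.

Flow: 65 L/min ÷ 60 = 1.0833 L/s.
R = (PIP − Pplat)/V̇ = (14.8 − 8.8) / 1.0833 = 6.0/1.0833 = 5.539 cmH2O·s/L.
C = Vt/(Pplat − PEEP) = 430.0 / (8.8 − 4) = 430.0/4.8 = 89.583 mL/cmH2O.
τ = R × C = 5.539 × 0.08958 L/cmH2O = 0.4962 s.
Fraction remaining at end-expiration = e^(−Te/τ) = e^(−0.47/0.4962) = 0.3878 → 38.78%.

38.8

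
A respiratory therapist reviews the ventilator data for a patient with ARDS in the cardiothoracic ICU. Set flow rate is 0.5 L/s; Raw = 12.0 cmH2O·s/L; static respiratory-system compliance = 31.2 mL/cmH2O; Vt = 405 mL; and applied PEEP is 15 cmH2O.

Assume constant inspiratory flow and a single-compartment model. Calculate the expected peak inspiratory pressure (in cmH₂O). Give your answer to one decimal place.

34.0

Equation of motion (constant flow): PIP = Vt/C + R·V̇ + PEEP.
PIP = 405/31.2 + 12.0×0.5 + 15 = 12.981 + 6.0 + 15 = 33.981 cmH2O.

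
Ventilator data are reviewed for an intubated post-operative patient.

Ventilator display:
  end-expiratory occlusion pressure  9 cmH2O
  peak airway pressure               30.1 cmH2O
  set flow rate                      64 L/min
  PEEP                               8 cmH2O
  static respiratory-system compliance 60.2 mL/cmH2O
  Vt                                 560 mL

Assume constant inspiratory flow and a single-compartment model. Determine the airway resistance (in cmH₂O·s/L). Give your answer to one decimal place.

11.1

Flow: 64 L/min ÷ 60 = 1.0667 L/s.
Total PEEP = 9 cmH2O (set 8 + intrinsic 1); this is the baseline alveolar pressure.
Equation of motion (constant flow): PIP = Vt/C + R·V̇ + PEEP.
R·V̇ = PIP − Vt/C − PEEP = 30.1 − 560/60.2 − 9 = 30.1 − 9.302 − 9 = 11.798 cmH2O.
R = 11.798 / 1.0667 = 11.06 cmH2O·s/L.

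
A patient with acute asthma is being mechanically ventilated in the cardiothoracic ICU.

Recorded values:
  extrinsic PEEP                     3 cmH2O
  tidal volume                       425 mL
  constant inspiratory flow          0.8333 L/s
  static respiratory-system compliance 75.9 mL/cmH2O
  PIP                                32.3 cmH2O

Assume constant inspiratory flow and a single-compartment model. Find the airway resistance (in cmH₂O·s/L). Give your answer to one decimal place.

Equation of motion (constant flow): PIP = Vt/C + R·V̇ + PEEP.
R·V̇ = PIP − Vt/C − PEEP = 32.3 − 425/75.9 − 3 = 32.3 − 5.599 − 3 = 23.701 cmH2O.
R = 23.701 / 0.8333 = 28.442 cmH2O·s/L.

28.4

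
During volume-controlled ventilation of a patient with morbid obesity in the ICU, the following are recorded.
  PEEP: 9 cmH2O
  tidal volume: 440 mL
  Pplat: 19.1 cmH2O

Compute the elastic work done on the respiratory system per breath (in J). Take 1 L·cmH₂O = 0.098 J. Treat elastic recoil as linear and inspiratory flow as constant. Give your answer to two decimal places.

Elastic work ≈ ½ × (Pplat − PEEP) × Vt = 0.5 × (19.1 − 9) × 0.440 L = 0.5 × 10.1 × 0.440 = 2.222 L·cmH2O.
× 0.098 J/(L·cmH2O) → 0.2178 J.

0.22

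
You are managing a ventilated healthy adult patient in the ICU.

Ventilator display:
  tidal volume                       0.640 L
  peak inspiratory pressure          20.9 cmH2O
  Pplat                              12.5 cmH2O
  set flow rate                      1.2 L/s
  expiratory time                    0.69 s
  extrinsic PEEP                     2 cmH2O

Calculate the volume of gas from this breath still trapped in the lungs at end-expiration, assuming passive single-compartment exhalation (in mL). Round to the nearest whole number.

127

R = (PIP − Pplat)/V̇ = (20.9 − 12.5) / 1.2 = 8.4/1.2 = 7.0 cmH2O·s/L.
C = Vt/(Pplat − PEEP) = 640.0 / (12.5 − 2) = 640.0/10.5 = 60.952 mL/cmH2O.
τ = R × C = 7.0 × 0.06095 L/cmH2O = 0.4267 s.
Fraction remaining = e^(−Te/τ) = e^(−0.69/0.4267) = 0.1985.
Trapped volume = 640.0 × 0.1985 = 127.04 mL.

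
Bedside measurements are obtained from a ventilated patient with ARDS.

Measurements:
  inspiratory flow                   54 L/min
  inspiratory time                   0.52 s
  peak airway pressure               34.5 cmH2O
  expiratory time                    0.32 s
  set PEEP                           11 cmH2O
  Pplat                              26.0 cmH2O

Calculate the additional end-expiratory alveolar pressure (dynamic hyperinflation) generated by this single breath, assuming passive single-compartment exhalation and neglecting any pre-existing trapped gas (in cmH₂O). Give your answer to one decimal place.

Flow: 54 L/min ÷ 60 = 0.9 L/s.
Vt = flow × Ti = 0.9 L/s × 0.52 s × 1000 mL/L = 468.0 mL.
R = (PIP − Pplat)/V̇ = (34.5 − 26.0) / 0.9 = 8.5/0.9 = 9.444 cmH2O·s/L.
C = Vt/(Pplat − PEEP) = 468.0 / (26.0 − 11) = 468.0/15.0 = 31.2 mL/cmH2O.
τ = R × C = 9.444 × 0.0312 L/cmH2O = 0.2947 s.
Fraction remaining = e^(−Te/τ) = e^(−0.32/0.2947) = 0.3376; trapped volume = 468.0 × 0.3376 = 158.0 mL.
Additional alveolar pressure from trapping ≈ V_trapped / C = 158.0 / 31.2 = 5.064 cmH2O.

5.1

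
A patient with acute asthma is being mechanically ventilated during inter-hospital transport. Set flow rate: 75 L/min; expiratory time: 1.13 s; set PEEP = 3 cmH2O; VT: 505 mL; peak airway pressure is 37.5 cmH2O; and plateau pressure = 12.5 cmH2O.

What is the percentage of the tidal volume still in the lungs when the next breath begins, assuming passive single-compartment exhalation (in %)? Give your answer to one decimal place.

34.5

Flow: 75 L/min ÷ 60 = 1.25 L/s.
R = (PIP − Pplat)/V̇ = (37.5 − 12.5) / 1.25 = 25.0/1.25 = 20.0 cmH2O·s/L.
C = Vt/(Pplat − PEEP) = 505.0 / (12.5 − 3) = 505.0/9.5 = 53.158 mL/cmH2O.
τ = R × C = 20.0 × 0.05316 L/cmH2O = 1.063 s.
Fraction remaining at end-expiration = e^(−Te/τ) = e^(−1.13/1.063) = 0.3454 → 34.54%.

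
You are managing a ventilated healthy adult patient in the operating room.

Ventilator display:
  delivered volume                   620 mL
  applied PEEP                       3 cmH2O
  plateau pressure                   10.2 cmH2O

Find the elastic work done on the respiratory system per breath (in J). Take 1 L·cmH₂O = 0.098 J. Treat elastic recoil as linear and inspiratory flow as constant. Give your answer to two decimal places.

0.22

Elastic work ≈ ½ × (Pplat − PEEP) × Vt = 0.5 × (10.2 − 3) × 0.620 L = 0.5 × 7.2 × 0.620 = 2.232 L·cmH2O.
× 0.098 J/(L·cmH2O) → 0.2187 J.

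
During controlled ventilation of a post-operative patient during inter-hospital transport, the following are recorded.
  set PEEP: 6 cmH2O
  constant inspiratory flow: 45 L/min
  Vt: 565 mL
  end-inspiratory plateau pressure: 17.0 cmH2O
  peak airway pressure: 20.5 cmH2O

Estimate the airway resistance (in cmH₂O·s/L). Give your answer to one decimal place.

Flow: 45 L/min ÷ 60 = 0.75 L/s.
Raw = (PIP − Pplat) / flow = (20.5 − 17.0) / 0.75 = 3.5 / 0.75 = 4.667 cmH2O·s/L.

4.7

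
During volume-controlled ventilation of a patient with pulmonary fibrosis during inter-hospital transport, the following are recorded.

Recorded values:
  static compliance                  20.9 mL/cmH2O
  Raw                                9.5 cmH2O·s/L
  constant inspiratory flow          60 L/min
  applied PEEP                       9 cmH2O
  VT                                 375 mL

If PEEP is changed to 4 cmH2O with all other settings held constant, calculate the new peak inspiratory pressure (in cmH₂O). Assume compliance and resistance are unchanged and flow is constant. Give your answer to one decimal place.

Flow: 60 L/min ÷ 60 = 1 L/s.
PIP = Vt/C + R·V̇ + PEEP (constant-flow equation of motion).
Only the baseline term changes: ΔPIP = ΔPEEP = 4 − 9 = -5.0 cmH2O.
Original PIP = 375/20.9 + 9.5×1 + 9 = 36.443 cmH2O; new PIP = 36.443 + (-5.0) = 31.443 cmH2O.

31.4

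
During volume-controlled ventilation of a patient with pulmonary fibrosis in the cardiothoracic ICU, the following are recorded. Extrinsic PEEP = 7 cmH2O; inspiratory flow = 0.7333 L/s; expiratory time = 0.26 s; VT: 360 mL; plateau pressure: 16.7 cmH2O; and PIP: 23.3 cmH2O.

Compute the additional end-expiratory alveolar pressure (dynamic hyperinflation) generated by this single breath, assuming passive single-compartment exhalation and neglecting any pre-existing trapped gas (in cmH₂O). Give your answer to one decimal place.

R = (PIP − Pplat)/V̇ = (23.3 − 16.7) / 0.7333 = 6.6/0.7333 = 9.0 cmH2O·s/L.
C = Vt/(Pplat − PEEP) = 360.0 / (16.7 − 7) = 360.0/9.7 = 37.113 mL/cmH2O.
τ = R × C = 9.0 × 0.03711 L/cmH2O = 0.334 s.
Fraction remaining = e^(−Te/τ) = e^(−0.26/0.334) = 0.4591; trapped volume = 360.0 × 0.4591 = 165.28 mL.
Additional alveolar pressure from trapping ≈ V_trapped / C = 165.28 / 37.113 = 4.453 cmH2O.

4.5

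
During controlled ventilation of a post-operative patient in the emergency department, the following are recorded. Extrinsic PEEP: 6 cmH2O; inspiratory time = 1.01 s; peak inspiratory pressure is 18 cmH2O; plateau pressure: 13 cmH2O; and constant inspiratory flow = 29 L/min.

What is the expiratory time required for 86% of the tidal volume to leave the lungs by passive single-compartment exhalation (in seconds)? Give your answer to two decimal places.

Flow: 29 L/min ÷ 60 = 0.4833 L/s.
Vt = flow × Ti = 0.4833 L/s × 1.01 s × 1000 mL/L = 488.13 mL.
R = (PIP − Pplat)/V̇ = (18 − 13) / 0.4833 = 5.0/0.4833 = 10.346 cmH2O·s/L.
C = Vt/(Pplat − PEEP) = 488.13 / (13 − 6) = 488.13/7.0 = 69.733 mL/cmH2O.
τ = R × C = 10.346 × 0.06973 L/cmH2O = 0.7214 s.
t = −τ·ln(1 − 0.86) = −0.7214·ln(0.14) = 1.418 s.

1.42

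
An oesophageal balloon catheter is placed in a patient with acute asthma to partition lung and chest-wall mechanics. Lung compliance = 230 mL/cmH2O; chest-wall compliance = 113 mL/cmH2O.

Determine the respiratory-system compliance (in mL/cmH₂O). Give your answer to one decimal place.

Lung and chest wall are elastances in series: 1/Crs = 1/CL + 1/Ccw.
1/Crs = 1/230 + 1/113 = 0.0132.
Crs = 75.758 mL/cmH2O.

75.8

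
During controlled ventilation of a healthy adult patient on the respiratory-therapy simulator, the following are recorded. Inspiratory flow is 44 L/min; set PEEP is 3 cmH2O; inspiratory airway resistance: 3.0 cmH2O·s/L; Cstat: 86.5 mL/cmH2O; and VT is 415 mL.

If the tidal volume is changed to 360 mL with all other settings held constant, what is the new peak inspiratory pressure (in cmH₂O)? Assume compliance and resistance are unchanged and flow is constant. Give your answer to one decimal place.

Flow: 44 L/min ÷ 60 = 0.7333 L/s.
PIP = Vt/C + R·V̇ + PEEP (constant-flow equation of motion).
Only the elastic term changes: ΔPIP = ΔVt / C = (360 − 415) / 86.5 = -0.6358 cmH2O.
Original PIP = 415/86.5 + 3.0×0.7333 + 3 = 9.998 cmH2O; new PIP = 9.998 + (-0.6358) = 9.362 cmH2O.

9.4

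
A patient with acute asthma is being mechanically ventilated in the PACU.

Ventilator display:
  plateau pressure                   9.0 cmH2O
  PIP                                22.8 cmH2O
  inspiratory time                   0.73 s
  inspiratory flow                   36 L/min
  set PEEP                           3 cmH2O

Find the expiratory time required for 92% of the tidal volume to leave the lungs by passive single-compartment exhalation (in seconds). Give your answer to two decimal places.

4.24

Flow: 36 L/min ÷ 60 = 0.6 L/s.
Vt = flow × Ti = 0.6 L/s × 0.73 s × 1000 mL/L = 438.0 mL.
R = (PIP − Pplat)/V̇ = (22.8 − 9.0) / 0.6 = 13.8/0.6 = 23.0 cmH2O·s/L.
C = Vt/(Pplat − PEEP) = 438.0 / (9.0 − 3) = 438.0/6.0 = 73.0 mL/cmH2O.
τ = R × C = 23.0 × 0.073 L/cmH2O = 1.679 s.
t = −τ·ln(1 − 0.92) = −1.679·ln(0.08) = 4.241 s.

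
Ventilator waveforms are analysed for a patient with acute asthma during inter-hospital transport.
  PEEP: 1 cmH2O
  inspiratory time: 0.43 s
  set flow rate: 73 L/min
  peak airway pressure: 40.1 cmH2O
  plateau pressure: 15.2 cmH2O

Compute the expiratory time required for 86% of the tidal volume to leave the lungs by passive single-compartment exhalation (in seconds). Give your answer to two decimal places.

Flow: 73 L/min ÷ 60 = 1.2167 L/s.
Vt = flow × Ti = 1.2167 L/s × 0.43 s × 1000 mL/L = 523.18 mL.
R = (PIP − Pplat)/V̇ = (40.1 − 15.2) / 1.2167 = 24.9/1.2167 = 20.465 cmH2O·s/L.
C = Vt/(Pplat − PEEP) = 523.18 / (15.2 − 1) = 523.18/14.2 = 36.844 mL/cmH2O.
τ = R × C = 20.465 × 0.03684 L/cmH2O = 0.7539 s.
t = −τ·ln(1 − 0.86) = −0.7539·ln(0.14) = 1.482 s.

1.48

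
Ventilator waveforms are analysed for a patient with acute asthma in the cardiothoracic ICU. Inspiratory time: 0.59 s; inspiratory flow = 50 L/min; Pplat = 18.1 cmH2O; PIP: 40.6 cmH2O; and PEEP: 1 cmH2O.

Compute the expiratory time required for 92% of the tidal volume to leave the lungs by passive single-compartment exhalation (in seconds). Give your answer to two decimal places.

Flow: 50 L/min ÷ 60 = 0.8333 L/s.
Vt = flow × Ti = 0.8333 L/s × 0.59 s × 1000 mL/L = 491.65 mL.
R = (PIP − Pplat)/V̇ = (40.6 − 18.1) / 0.8333 = 22.5/0.8333 = 27.001 cmH2O·s/L.
C = Vt/(Pplat − PEEP) = 491.65 / (18.1 − 1) = 491.65/17.1 = 28.751 mL/cmH2O.
τ = R × C = 27.001 × 0.02875 L/cmH2O = 0.7763 s.
t = −τ·ln(1 − 0.92) = −0.7763·ln(0.08) = 1.961 s.

1.96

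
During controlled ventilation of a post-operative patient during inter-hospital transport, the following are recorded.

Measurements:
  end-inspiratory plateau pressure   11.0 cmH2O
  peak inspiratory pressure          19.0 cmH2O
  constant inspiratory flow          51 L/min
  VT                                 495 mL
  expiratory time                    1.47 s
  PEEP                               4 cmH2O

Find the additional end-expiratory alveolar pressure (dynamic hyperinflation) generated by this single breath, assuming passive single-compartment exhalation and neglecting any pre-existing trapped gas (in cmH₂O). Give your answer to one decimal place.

Flow: 51 L/min ÷ 60 = 0.85 L/s.
R = (PIP − Pplat)/V̇ = (19.0 − 11.0) / 0.85 = 8.0/0.85 = 9.412 cmH2O·s/L.
C = Vt/(Pplat − PEEP) = 495.0 / (11.0 − 4) = 495.0/7.0 = 70.714 mL/cmH2O.
τ = R × C = 9.412 × 0.07071 L/cmH2O = 0.6655 s.
Fraction remaining = e^(−Te/τ) = e^(−1.47/0.6655) = 0.1098; trapped volume = 495.0 × 0.1098 = 54.351 mL.
Additional alveolar pressure from trapping ≈ V_trapped / C = 54.351 / 70.714 = 0.7686 cmH2O.

0.8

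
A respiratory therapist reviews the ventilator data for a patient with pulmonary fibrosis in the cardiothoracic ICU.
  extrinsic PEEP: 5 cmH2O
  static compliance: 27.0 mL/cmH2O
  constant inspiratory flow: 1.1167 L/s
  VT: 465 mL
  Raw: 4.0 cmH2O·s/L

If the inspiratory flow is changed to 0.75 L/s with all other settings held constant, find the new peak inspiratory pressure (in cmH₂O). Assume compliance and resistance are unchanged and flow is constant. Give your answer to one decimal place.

25.2

PIP = Vt/C + R·V̇ + PEEP (constant-flow equation of motion).
Only the resistive term changes: ΔPIP = R × ΔV̇ = 4.0 × (0.75 − 1.1167) = 4.0 × -0.3667 = -1.467 cmH2O.
Original PIP = 465/27.0 + 4.0×1.1167 + 5 = 26.689 cmH2O; new PIP = 26.689 + (-1.467) = 25.222 cmH2O.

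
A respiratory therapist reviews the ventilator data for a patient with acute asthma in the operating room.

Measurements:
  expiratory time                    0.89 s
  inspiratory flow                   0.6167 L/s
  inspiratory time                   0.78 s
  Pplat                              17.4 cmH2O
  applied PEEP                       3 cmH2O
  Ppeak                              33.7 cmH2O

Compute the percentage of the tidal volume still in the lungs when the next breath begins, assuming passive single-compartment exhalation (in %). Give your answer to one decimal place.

Vt = flow × Ti = 0.6167 L/s × 0.78 s × 1000 mL/L = 481.03 mL.
R = (PIP − Pplat)/V̇ = (33.7 − 17.4) / 0.6167 = 16.3/0.6167 = 26.431 cmH2O·s/L.
C = Vt/(Pplat − PEEP) = 481.03 / (17.4 − 3) = 481.03/14.4 = 33.405 mL/cmH2O.
τ = R × C = 26.431 × 0.03341 L/cmH2O = 0.8831 s.
Fraction remaining at end-expiration = e^(−Te/τ) = e^(−0.89/0.8831) = 0.365 → 36.5%.

36.5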